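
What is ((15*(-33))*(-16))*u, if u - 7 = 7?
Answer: 110880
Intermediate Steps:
u = 14 (u = 7 + 7 = 14)
((15*(-33))*(-16))*u = ((15*(-33))*(-16))*14 = -495*(-16)*14 = 7920*14 = 110880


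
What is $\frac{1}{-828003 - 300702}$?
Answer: $- \frac{1}{1128705} \approx -8.8597 \cdot 10^{-7}$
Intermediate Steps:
$\frac{1}{-828003 - 300702} = \frac{1}{-1128705} = - \frac{1}{1128705}$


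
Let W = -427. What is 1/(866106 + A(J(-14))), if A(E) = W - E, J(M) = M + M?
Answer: 1/865707 ≈ 1.1551e-6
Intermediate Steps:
J(M) = 2*M
A(E) = -427 - E
1/(866106 + A(J(-14))) = 1/(866106 + (-427 - 2*(-14))) = 1/(866106 + (-427 - 1*(-28))) = 1/(866106 + (-427 + 28)) = 1/(866106 - 399) = 1/865707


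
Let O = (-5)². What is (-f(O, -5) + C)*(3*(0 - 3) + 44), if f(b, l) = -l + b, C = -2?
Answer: -1120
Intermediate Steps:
O = 25
f(b, l) = b - l
(-f(O, -5) + C)*(3*(0 - 3) + 44) = (-(25 - 1*(-5)) - 2)*(3*(0 - 3) + 44) = (-(25 + 5) - 2)*(3*(-3) + 44) = (-1*30 - 2)*(-9 + 44) = (-30 - 2)*35 = -32*35 = -1120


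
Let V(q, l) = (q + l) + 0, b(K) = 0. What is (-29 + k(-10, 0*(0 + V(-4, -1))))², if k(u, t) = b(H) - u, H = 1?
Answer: 361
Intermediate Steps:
V(q, l) = l + q (V(q, l) = (l + q) + 0 = l + q)
k(u, t) = -u (k(u, t) = 0 - u = -u)
(-29 + k(-10, 0*(0 + V(-4, -1))))² = (-29 - 1*(-10))² = (-29 + 10)² = (-19)² = 361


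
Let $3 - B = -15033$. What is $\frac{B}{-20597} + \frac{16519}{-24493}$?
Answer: $- \frac{708518591}{504482321} \approx -1.4044$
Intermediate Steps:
$B = 15036$ ($B = 3 - -15033 = 3 + 15033 = 15036$)
$\frac{B}{-20597} + \frac{16519}{-24493} = \frac{15036}{-20597} + \frac{16519}{-24493} = 15036 \left(- \frac{1}{20597}\right) + 16519 \left(- \frac{1}{24493}\right) = - \frac{15036}{20597} - \frac{16519}{24493} = - \frac{708518591}{504482321}$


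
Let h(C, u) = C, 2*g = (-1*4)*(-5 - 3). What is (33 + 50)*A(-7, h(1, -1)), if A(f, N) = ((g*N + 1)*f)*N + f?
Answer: -10458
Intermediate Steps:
g = 16 (g = ((-1*4)*(-5 - 3))/2 = (-4*(-8))/2 = (½)*32 = 16)
A(f, N) = f + N*f*(1 + 16*N) (A(f, N) = ((16*N + 1)*f)*N + f = ((1 + 16*N)*f)*N + f = (f*(1 + 16*N))*N + f = N*f*(1 + 16*N) + f = f + N*f*(1 + 16*N))
(33 + 50)*A(-7, h(1, -1)) = (33 + 50)*(-7*(1 + 1 + 16*1²)) = 83*(-7*(1 + 1 + 16*1)) = 83*(-7*(1 + 1 + 16)) = 83*(-7*18) = 83*(-126) = -10458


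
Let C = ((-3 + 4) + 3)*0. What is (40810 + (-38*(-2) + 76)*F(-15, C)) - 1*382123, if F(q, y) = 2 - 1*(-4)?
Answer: -340401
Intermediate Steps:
C = 0 (C = (1 + 3)*0 = 4*0 = 0)
F(q, y) = 6 (F(q, y) = 2 + 4 = 6)
(40810 + (-38*(-2) + 76)*F(-15, C)) - 1*382123 = (40810 + (-38*(-2) + 76)*6) - 1*382123 = (40810 + (76 + 76)*6) - 382123 = (40810 + 152*6) - 382123 = (40810 + 912) - 382123 = 41722 - 382123 = -340401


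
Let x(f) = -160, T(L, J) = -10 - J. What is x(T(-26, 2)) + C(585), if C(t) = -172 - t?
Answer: -917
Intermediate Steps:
x(T(-26, 2)) + C(585) = -160 + (-172 - 1*585) = -160 + (-172 - 585) = -160 - 757 = -917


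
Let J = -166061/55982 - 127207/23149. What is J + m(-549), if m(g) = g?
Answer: -722429545945/1295927318 ≈ -557.46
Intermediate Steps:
J = -10965448363/1295927318 (J = -166061*1/55982 - 127207*1/23149 = -166061/55982 - 127207/23149 = -10965448363/1295927318 ≈ -8.4615)
J + m(-549) = -10965448363/1295927318 - 549 = -722429545945/1295927318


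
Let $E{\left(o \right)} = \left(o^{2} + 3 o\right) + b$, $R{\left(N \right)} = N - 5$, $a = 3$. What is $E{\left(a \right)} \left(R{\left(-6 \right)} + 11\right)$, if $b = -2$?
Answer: $0$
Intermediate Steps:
$R{\left(N \right)} = -5 + N$
$E{\left(o \right)} = -2 + o^{2} + 3 o$ ($E{\left(o \right)} = \left(o^{2} + 3 o\right) - 2 = -2 + o^{2} + 3 o$)
$E{\left(a \right)} \left(R{\left(-6 \right)} + 11\right) = \left(-2 + 3^{2} + 3 \cdot 3\right) \left(\left(-5 - 6\right) + 11\right) = \left(-2 + 9 + 9\right) \left(-11 + 11\right) = 16 \cdot 0 = 0$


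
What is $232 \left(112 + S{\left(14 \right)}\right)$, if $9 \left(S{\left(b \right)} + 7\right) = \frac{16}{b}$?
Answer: $\frac{1536536}{63} \approx 24389.0$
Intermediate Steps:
$S{\left(b \right)} = -7 + \frac{16}{9 b}$ ($S{\left(b \right)} = -7 + \frac{16 \frac{1}{b}}{9} = -7 + \frac{16}{9 b}$)
$232 \left(112 + S{\left(14 \right)}\right) = 232 \left(112 - \left(7 - \frac{16}{9 \cdot 14}\right)\right) = 232 \left(112 + \left(-7 + \frac{16}{9} \cdot \frac{1}{14}\right)\right) = 232 \left(112 + \left(-7 + \frac{8}{63}\right)\right) = 232 \left(112 - \frac{433}{63}\right) = 232 \cdot \frac{6623}{63} = \frac{1536536}{63}$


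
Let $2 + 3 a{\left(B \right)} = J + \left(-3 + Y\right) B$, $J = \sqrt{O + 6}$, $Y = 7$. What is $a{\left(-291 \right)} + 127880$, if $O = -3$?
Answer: $\frac{382474}{3} + \frac{\sqrt{3}}{3} \approx 1.2749 \cdot 10^{5}$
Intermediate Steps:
$J = \sqrt{3}$ ($J = \sqrt{-3 + 6} = \sqrt{3} \approx 1.732$)
$a{\left(B \right)} = - \frac{2}{3} + \frac{\sqrt{3}}{3} + \frac{4 B}{3}$ ($a{\left(B \right)} = - \frac{2}{3} + \frac{\sqrt{3} + \left(-3 + 7\right) B}{3} = - \frac{2}{3} + \frac{\sqrt{3} + 4 B}{3} = - \frac{2}{3} + \left(\frac{\sqrt{3}}{3} + \frac{4 B}{3}\right) = - \frac{2}{3} + \frac{\sqrt{3}}{3} + \frac{4 B}{3}$)
$a{\left(-291 \right)} + 127880 = \left(- \frac{2}{3} + \frac{\sqrt{3}}{3} + \frac{4}{3} \left(-291\right)\right) + 127880 = \left(- \frac{2}{3} + \frac{\sqrt{3}}{3} - 388\right) + 127880 = \left(- \frac{1166}{3} + \frac{\sqrt{3}}{3}\right) + 127880 = \frac{382474}{3} + \frac{\sqrt{3}}{3}$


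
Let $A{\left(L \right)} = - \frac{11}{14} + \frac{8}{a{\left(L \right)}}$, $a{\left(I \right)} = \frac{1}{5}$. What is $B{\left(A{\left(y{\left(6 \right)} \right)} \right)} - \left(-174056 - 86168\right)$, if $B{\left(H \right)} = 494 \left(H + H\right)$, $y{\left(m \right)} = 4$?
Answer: $\frac{2092774}{7} \approx 2.9897 \cdot 10^{5}$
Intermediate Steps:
$a{\left(I \right)} = \frac{1}{5}$
$A{\left(L \right)} = \frac{549}{14}$ ($A{\left(L \right)} = - \frac{11}{14} + 8 \frac{1}{\frac{1}{5}} = \left(-11\right) \frac{1}{14} + 8 \cdot 5 = - \frac{11}{14} + 40 = \frac{549}{14}$)
$B{\left(H \right)} = 988 H$ ($B{\left(H \right)} = 494 \cdot 2 H = 988 H$)
$B{\left(A{\left(y{\left(6 \right)} \right)} \right)} - \left(-174056 - 86168\right) = 988 \cdot \frac{549}{14} - \left(-174056 - 86168\right) = \frac{271206}{7} - \left(-174056 - 86168\right) = \frac{271206}{7} - -260224 = \frac{271206}{7} + 260224 = \frac{2092774}{7}$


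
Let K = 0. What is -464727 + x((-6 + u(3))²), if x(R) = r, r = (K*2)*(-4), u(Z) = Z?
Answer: -464727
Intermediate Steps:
r = 0 (r = (0*2)*(-4) = 0*(-4) = 0)
x(R) = 0
-464727 + x((-6 + u(3))²) = -464727 + 0 = -464727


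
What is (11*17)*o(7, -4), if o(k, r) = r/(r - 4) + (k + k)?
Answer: 5423/2 ≈ 2711.5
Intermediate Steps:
o(k, r) = 2*k + r/(-4 + r) (o(k, r) = r/(-4 + r) + 2*k = 2*k + r/(-4 + r))
(11*17)*o(7, -4) = (11*17)*((-4 - 8*7 + 2*7*(-4))/(-4 - 4)) = 187*((-4 - 56 - 56)/(-8)) = 187*(-⅛*(-116)) = 187*(29/2) = 5423/2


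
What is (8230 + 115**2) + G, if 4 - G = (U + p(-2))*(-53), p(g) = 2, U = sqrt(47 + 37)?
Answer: 21565 + 106*sqrt(21) ≈ 22051.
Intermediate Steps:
U = 2*sqrt(21) (U = sqrt(84) = 2*sqrt(21) ≈ 9.1651)
G = 110 + 106*sqrt(21) (G = 4 - (2*sqrt(21) + 2)*(-53) = 4 - (2 + 2*sqrt(21))*(-53) = 4 - (-106 - 106*sqrt(21)) = 4 + (106 + 106*sqrt(21)) = 110 + 106*sqrt(21) ≈ 595.75)
(8230 + 115**2) + G = (8230 + 115**2) + (110 + 106*sqrt(21)) = (8230 + 13225) + (110 + 106*sqrt(21)) = 21455 + (110 + 106*sqrt(21)) = 21565 + 106*sqrt(21)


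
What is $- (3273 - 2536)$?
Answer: $-737$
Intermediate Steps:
$- (3273 - 2536) = \left(-1\right) 737 = -737$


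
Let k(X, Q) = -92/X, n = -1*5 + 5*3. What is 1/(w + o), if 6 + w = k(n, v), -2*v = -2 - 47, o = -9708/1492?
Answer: -1865/40483 ≈ -0.046069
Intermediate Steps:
o = -2427/373 (o = -9708*1/1492 = -2427/373 ≈ -6.5067)
n = 10 (n = -5 + 15 = 10)
v = 49/2 (v = -(-2 - 47)/2 = -½*(-49) = 49/2 ≈ 24.500)
w = -76/5 (w = -6 - 92/10 = -6 - 92*⅒ = -6 - 46/5 = -76/5 ≈ -15.200)
1/(w + o) = 1/(-76/5 - 2427/373) = 1/(-40483/1865) = -1865/40483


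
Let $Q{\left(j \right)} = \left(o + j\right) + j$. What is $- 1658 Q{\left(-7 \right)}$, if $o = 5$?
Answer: $14922$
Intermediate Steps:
$Q{\left(j \right)} = 5 + 2 j$ ($Q{\left(j \right)} = \left(5 + j\right) + j = 5 + 2 j$)
$- 1658 Q{\left(-7 \right)} = - 1658 \left(5 + 2 \left(-7\right)\right) = - 1658 \left(5 - 14\right) = \left(-1658\right) \left(-9\right) = 14922$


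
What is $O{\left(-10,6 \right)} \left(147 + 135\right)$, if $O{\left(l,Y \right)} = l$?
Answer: $-2820$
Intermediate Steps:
$O{\left(-10,6 \right)} \left(147 + 135\right) = - 10 \left(147 + 135\right) = \left(-10\right) 282 = -2820$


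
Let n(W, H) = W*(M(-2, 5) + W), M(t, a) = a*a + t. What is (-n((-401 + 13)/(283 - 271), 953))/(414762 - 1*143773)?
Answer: -2716/2438901 ≈ -0.0011136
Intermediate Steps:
M(t, a) = t + a**2 (M(t, a) = a**2 + t = t + a**2)
n(W, H) = W*(23 + W) (n(W, H) = W*((-2 + 5**2) + W) = W*((-2 + 25) + W) = W*(23 + W))
(-n((-401 + 13)/(283 - 271), 953))/(414762 - 1*143773) = (-(-401 + 13)/(283 - 271)*(23 + (-401 + 13)/(283 - 271)))/(414762 - 1*143773) = (-(-388/12)*(23 - 388/12))/(414762 - 143773) = -(-388*1/12)*(23 - 388*1/12)/270989 = -(-97)*(23 - 97/3)/3*(1/270989) = -(-97)*(-28)/(3*3)*(1/270989) = -1*2716/9*(1/270989) = -2716/9*1/270989 = -2716/2438901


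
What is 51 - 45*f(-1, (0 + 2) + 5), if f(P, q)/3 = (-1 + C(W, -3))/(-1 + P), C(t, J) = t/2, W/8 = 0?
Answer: -33/2 ≈ -16.500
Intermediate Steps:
W = 0 (W = 8*0 = 0)
C(t, J) = t/2 (C(t, J) = t*(1/2) = t/2)
f(P, q) = -3/(-1 + P) (f(P, q) = 3*((-1 + (1/2)*0)/(-1 + P)) = 3*((-1 + 0)/(-1 + P)) = 3*(-1/(-1 + P)) = -3/(-1 + P))
51 - 45*f(-1, (0 + 2) + 5) = 51 - (-135)/(-1 - 1) = 51 - (-135)/(-2) = 51 - (-135)*(-1)/2 = 51 - 45*3/2 = 51 - 135/2 = -33/2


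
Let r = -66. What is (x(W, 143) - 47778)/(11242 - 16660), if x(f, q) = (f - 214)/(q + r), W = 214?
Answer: 7963/903 ≈ 8.8184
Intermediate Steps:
x(f, q) = (-214 + f)/(-66 + q) (x(f, q) = (f - 214)/(q - 66) = (-214 + f)/(-66 + q))
(x(W, 143) - 47778)/(11242 - 16660) = ((-214 + 214)/(-66 + 143) - 47778)/(11242 - 16660) = (0/77 - 47778)/(-5418) = ((1/77)*0 - 47778)*(-1/5418) = (0 - 47778)*(-1/5418) = -47778*(-1/5418) = 7963/903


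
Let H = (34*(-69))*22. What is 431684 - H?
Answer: 483296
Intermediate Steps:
H = -51612 (H = -2346*22 = -51612)
431684 - H = 431684 - 1*(-51612) = 431684 + 51612 = 483296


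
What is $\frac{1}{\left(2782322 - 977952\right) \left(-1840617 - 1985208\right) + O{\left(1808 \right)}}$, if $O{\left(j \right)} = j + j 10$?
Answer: $- \frac{1}{6903203835362} \approx -1.4486 \cdot 10^{-13}$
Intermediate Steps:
$O{\left(j \right)} = 11 j$ ($O{\left(j \right)} = j + 10 j = 11 j$)
$\frac{1}{\left(2782322 - 977952\right) \left(-1840617 - 1985208\right) + O{\left(1808 \right)}} = \frac{1}{\left(2782322 - 977952\right) \left(-1840617 - 1985208\right) + 11 \cdot 1808} = \frac{1}{1804370 \left(-3825825\right) + 19888} = \frac{1}{-6903203855250 + 19888} = \frac{1}{-6903203835362} = - \frac{1}{6903203835362}$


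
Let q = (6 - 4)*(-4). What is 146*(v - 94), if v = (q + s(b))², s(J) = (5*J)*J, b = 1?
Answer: -12410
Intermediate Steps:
q = -8 (q = 2*(-4) = -8)
s(J) = 5*J²
v = 9 (v = (-8 + 5*1²)² = (-8 + 5*1)² = (-8 + 5)² = (-3)² = 9)
146*(v - 94) = 146*(9 - 94) = 146*(-85) = -12410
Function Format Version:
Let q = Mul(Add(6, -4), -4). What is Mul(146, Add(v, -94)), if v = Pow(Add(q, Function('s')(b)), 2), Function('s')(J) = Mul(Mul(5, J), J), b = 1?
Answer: -12410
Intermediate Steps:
q = -8 (q = Mul(2, -4) = -8)
Function('s')(J) = Mul(5, Pow(J, 2))
v = 9 (v = Pow(Add(-8, Mul(5, Pow(1, 2))), 2) = Pow(Add(-8, Mul(5, 1)), 2) = Pow(Add(-8, 5), 2) = Pow(-3, 2) = 9)
Mul(146, Add(v, -94)) = Mul(146, Add(9, -94)) = Mul(146, -85) = -12410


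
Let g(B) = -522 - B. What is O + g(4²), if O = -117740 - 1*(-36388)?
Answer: -81890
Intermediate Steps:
O = -81352 (O = -117740 + 36388 = -81352)
O + g(4²) = -81352 + (-522 - 1*4²) = -81352 + (-522 - 1*16) = -81352 + (-522 - 16) = -81352 - 538 = -81890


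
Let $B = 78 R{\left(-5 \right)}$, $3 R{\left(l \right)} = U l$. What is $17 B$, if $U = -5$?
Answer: $11050$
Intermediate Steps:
$R{\left(l \right)} = - \frac{5 l}{3}$ ($R{\left(l \right)} = \frac{\left(-5\right) l}{3} = - \frac{5 l}{3}$)
$B = 650$ ($B = 78 \left(\left(- \frac{5}{3}\right) \left(-5\right)\right) = 78 \cdot \frac{25}{3} = 650$)
$17 B = 17 \cdot 650 = 11050$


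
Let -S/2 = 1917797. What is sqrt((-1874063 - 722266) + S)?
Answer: I*sqrt(6431923) ≈ 2536.1*I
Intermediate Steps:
S = -3835594 (S = -2*1917797 = -3835594)
sqrt((-1874063 - 722266) + S) = sqrt((-1874063 - 722266) - 3835594) = sqrt(-2596329 - 3835594) = sqrt(-6431923) = I*sqrt(6431923)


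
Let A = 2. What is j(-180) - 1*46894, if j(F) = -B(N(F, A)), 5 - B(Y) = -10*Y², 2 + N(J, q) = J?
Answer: -378139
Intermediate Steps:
N(J, q) = -2 + J
B(Y) = 5 + 10*Y² (B(Y) = 5 - (-10)*Y² = 5 + 10*Y²)
j(F) = -5 - 10*(-2 + F)² (j(F) = -(5 + 10*(-2 + F)²) = -5 - 10*(-2 + F)²)
j(-180) - 1*46894 = (-45 - 10*(-180)² + 40*(-180)) - 1*46894 = (-45 - 10*32400 - 7200) - 46894 = (-45 - 324000 - 7200) - 46894 = -331245 - 46894 = -378139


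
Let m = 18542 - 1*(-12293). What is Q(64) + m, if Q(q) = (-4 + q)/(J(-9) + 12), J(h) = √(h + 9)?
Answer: 30840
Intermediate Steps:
J(h) = √(9 + h)
m = 30835 (m = 18542 + 12293 = 30835)
Q(q) = -⅓ + q/12 (Q(q) = (-4 + q)/(√(9 - 9) + 12) = (-4 + q)/(√0 + 12) = (-4 + q)/(0 + 12) = (-4 + q)/12 = (-4 + q)*(1/12) = -⅓ + q/12)
Q(64) + m = (-⅓ + (1/12)*64) + 30835 = (-⅓ + 16/3) + 30835 = 5 + 30835 = 30840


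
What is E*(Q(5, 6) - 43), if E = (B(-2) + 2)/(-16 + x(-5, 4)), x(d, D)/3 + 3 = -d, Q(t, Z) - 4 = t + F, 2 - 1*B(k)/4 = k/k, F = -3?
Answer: 111/5 ≈ 22.200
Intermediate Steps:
B(k) = 4 (B(k) = 8 - 4*k/k = 8 - 4*1 = 8 - 4 = 4)
Q(t, Z) = 1 + t (Q(t, Z) = 4 + (t - 3) = 4 + (-3 + t) = 1 + t)
x(d, D) = -9 - 3*d (x(d, D) = -9 + 3*(-d) = -9 - 3*d)
E = -⅗ (E = (4 + 2)/(-16 + (-9 - 3*(-5))) = 6/(-16 + (-9 + 15)) = 6/(-16 + 6) = 6/(-10) = 6*(-⅒) = -⅗ ≈ -0.60000)
E*(Q(5, 6) - 43) = -3*((1 + 5) - 43)/5 = -3*(6 - 43)/5 = -⅗*(-37) = 111/5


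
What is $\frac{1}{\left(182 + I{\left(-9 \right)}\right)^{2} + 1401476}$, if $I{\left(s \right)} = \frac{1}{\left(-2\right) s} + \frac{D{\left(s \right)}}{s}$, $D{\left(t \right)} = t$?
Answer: $\frac{324}{464935249} \approx 6.9687 \cdot 10^{-7}$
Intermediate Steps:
$I{\left(s \right)} = 1 - \frac{1}{2 s}$ ($I{\left(s \right)} = \frac{1}{\left(-2\right) s} + \frac{s}{s} = - \frac{1}{2 s} + 1 = 1 - \frac{1}{2 s}$)
$\frac{1}{\left(182 + I{\left(-9 \right)}\right)^{2} + 1401476} = \frac{1}{\left(182 + \frac{- \frac{1}{2} - 9}{-9}\right)^{2} + 1401476} = \frac{1}{\left(182 - - \frac{19}{18}\right)^{2} + 1401476} = \frac{1}{\left(182 + \frac{19}{18}\right)^{2} + 1401476} = \frac{1}{\left(\frac{3295}{18}\right)^{2} + 1401476} = \frac{1}{\frac{10857025}{324} + 1401476} = \frac{1}{\frac{464935249}{324}} = \frac{324}{464935249}$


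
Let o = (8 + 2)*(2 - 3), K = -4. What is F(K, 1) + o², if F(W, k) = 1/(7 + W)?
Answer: 301/3 ≈ 100.33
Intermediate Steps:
o = -10 (o = 10*(-1) = -10)
F(K, 1) + o² = 1/(7 - 4) + (-10)² = 1/3 + 100 = ⅓ + 100 = 301/3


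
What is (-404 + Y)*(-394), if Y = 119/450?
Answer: 35791157/225 ≈ 1.5907e+5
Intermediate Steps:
Y = 119/450 (Y = 119*(1/450) = 119/450 ≈ 0.26444)
(-404 + Y)*(-394) = (-404 + 119/450)*(-394) = -181681/450*(-394) = 35791157/225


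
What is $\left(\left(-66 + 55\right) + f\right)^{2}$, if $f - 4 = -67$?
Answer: $5476$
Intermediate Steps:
$f = -63$ ($f = 4 - 67 = -63$)
$\left(\left(-66 + 55\right) + f\right)^{2} = \left(\left(-66 + 55\right) - 63\right)^{2} = \left(-11 - 63\right)^{2} = \left(-74\right)^{2} = 5476$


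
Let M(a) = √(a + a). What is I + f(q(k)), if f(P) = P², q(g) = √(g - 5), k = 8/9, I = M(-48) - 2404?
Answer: -21673/9 + 4*I*√6 ≈ -2408.1 + 9.798*I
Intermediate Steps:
M(a) = √2*√a (M(a) = √(2*a) = √2*√a)
I = -2404 + 4*I*√6 (I = √2*√(-48) - 2404 = √2*(4*I*√3) - 2404 = 4*I*√6 - 2404 = -2404 + 4*I*√6 ≈ -2404.0 + 9.798*I)
k = 8/9 (k = 8*(⅑) = 8/9 ≈ 0.88889)
q(g) = √(-5 + g)
I + f(q(k)) = (-2404 + 4*I*√6) + (√(-5 + 8/9))² = (-2404 + 4*I*√6) + (√(-37/9))² = (-2404 + 4*I*√6) + (I*√37/3)² = (-2404 + 4*I*√6) - 37/9 = -21673/9 + 4*I*√6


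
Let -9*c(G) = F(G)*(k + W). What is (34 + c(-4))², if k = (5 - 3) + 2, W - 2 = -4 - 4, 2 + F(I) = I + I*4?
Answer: 68644/81 ≈ 847.46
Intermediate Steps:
F(I) = -2 + 5*I (F(I) = -2 + (I + I*4) = -2 + (I + 4*I) = -2 + 5*I)
W = -6 (W = 2 + (-4 - 4) = 2 - 8 = -6)
k = 4 (k = 2 + 2 = 4)
c(G) = -4/9 + 10*G/9 (c(G) = -(-2 + 5*G)*(4 - 6)/9 = -(-2 + 5*G)*(-2)/9 = -(4 - 10*G)/9 = -4/9 + 10*G/9)
(34 + c(-4))² = (34 + (-4/9 + (10/9)*(-4)))² = (34 + (-4/9 - 40/9))² = (34 - 44/9)² = (262/9)² = 68644/81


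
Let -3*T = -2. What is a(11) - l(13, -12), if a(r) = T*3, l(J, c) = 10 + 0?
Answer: -8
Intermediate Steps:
l(J, c) = 10
T = 2/3 (T = -1/3*(-2) = 2/3 ≈ 0.66667)
a(r) = 2 (a(r) = (2/3)*3 = 2)
a(11) - l(13, -12) = 2 - 1*10 = 2 - 10 = -8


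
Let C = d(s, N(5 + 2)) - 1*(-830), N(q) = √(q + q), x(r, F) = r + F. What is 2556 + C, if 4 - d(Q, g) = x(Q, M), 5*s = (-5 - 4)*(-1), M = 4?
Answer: 16921/5 ≈ 3384.2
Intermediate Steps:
x(r, F) = F + r
N(q) = √2*√q (N(q) = √(2*q) = √2*√q)
s = 9/5 (s = ((-5 - 4)*(-1))/5 = (-9*(-1))/5 = (⅕)*9 = 9/5 ≈ 1.8000)
d(Q, g) = -Q (d(Q, g) = 4 - (4 + Q) = 4 + (-4 - Q) = -Q)
C = 4141/5 (C = -1*9/5 - 1*(-830) = -9/5 + 830 = 4141/5 ≈ 828.20)
2556 + C = 2556 + 4141/5 = 16921/5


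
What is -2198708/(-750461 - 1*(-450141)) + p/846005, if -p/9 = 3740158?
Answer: -82490802935/2540722216 ≈ -32.467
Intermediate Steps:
p = -33661422 (p = -9*3740158 = -33661422)
-2198708/(-750461 - 1*(-450141)) + p/846005 = -2198708/(-750461 - 1*(-450141)) - 33661422/846005 = -2198708/(-750461 + 450141) - 33661422*1/846005 = -2198708/(-300320) - 33661422/846005 = -2198708*(-1/300320) - 33661422/846005 = 549677/75080 - 33661422/846005 = -82490802935/2540722216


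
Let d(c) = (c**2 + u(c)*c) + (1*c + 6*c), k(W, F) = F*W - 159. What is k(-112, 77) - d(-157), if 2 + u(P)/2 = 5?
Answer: -31391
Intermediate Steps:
u(P) = 6 (u(P) = -4 + 2*5 = -4 + 10 = 6)
k(W, F) = -159 + F*W
d(c) = c**2 + 13*c (d(c) = (c**2 + 6*c) + (1*c + 6*c) = (c**2 + 6*c) + (c + 6*c) = (c**2 + 6*c) + 7*c = c**2 + 13*c)
k(-112, 77) - d(-157) = (-159 + 77*(-112)) - (-157)*(13 - 157) = (-159 - 8624) - (-157)*(-144) = -8783 - 1*22608 = -8783 - 22608 = -31391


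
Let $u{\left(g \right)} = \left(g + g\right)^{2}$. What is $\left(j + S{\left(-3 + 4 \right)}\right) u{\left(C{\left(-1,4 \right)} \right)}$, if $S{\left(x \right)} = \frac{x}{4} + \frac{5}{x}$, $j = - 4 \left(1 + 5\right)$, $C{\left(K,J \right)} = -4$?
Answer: $-1200$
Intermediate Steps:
$u{\left(g \right)} = 4 g^{2}$ ($u{\left(g \right)} = \left(2 g\right)^{2} = 4 g^{2}$)
$j = -24$ ($j = \left(-4\right) 6 = -24$)
$S{\left(x \right)} = \frac{5}{x} + \frac{x}{4}$ ($S{\left(x \right)} = x \frac{1}{4} + \frac{5}{x} = \frac{x}{4} + \frac{5}{x} = \frac{5}{x} + \frac{x}{4}$)
$\left(j + S{\left(-3 + 4 \right)}\right) u{\left(C{\left(-1,4 \right)} \right)} = \left(-24 + \left(\frac{5}{-3 + 4} + \frac{-3 + 4}{4}\right)\right) 4 \left(-4\right)^{2} = \left(-24 + \left(\frac{5}{1} + \frac{1}{4} \cdot 1\right)\right) 4 \cdot 16 = \left(-24 + \left(5 \cdot 1 + \frac{1}{4}\right)\right) 64 = \left(-24 + \left(5 + \frac{1}{4}\right)\right) 64 = \left(-24 + \frac{21}{4}\right) 64 = \left(- \frac{75}{4}\right) 64 = -1200$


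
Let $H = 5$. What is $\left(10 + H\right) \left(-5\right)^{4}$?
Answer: $9375$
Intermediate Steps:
$\left(10 + H\right) \left(-5\right)^{4} = \left(10 + 5\right) \left(-5\right)^{4} = 15 \cdot 625 = 9375$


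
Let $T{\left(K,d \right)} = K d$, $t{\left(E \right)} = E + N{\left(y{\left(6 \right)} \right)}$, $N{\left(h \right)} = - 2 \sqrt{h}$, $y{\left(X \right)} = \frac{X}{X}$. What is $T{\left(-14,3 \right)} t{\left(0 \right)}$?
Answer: $84$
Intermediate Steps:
$y{\left(X \right)} = 1$
$t{\left(E \right)} = -2 + E$ ($t{\left(E \right)} = E - 2 \sqrt{1} = E - 2 = -2 + E$)
$T{\left(-14,3 \right)} t{\left(0 \right)} = \left(-14\right) 3 \left(-2 + 0\right) = \left(-42\right) \left(-2\right) = 84$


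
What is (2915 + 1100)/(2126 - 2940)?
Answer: -365/74 ≈ -4.9324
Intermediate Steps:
(2915 + 1100)/(2126 - 2940) = 4015/(-814) = 4015*(-1/814) = -365/74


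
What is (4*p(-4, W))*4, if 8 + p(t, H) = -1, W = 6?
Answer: -144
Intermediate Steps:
p(t, H) = -9 (p(t, H) = -8 - 1 = -9)
(4*p(-4, W))*4 = (4*(-9))*4 = -36*4 = -144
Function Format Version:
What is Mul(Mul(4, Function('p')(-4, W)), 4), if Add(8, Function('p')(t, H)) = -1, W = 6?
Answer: -144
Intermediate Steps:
Function('p')(t, H) = -9 (Function('p')(t, H) = Add(-8, -1) = -9)
Mul(Mul(4, Function('p')(-4, W)), 4) = Mul(Mul(4, -9), 4) = Mul(-36, 4) = -144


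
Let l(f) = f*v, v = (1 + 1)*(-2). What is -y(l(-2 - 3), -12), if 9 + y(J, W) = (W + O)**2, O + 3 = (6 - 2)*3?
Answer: 0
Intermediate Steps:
v = -4 (v = 2*(-2) = -4)
O = 9 (O = -3 + (6 - 2)*3 = -3 + 4*3 = -3 + 12 = 9)
l(f) = -4*f (l(f) = f*(-4) = -4*f)
y(J, W) = -9 + (9 + W)**2 (y(J, W) = -9 + (W + 9)**2 = -9 + (9 + W)**2)
-y(l(-2 - 3), -12) = -(-9 + (9 - 12)**2) = -(-9 + (-3)**2) = -(-9 + 9) = -1*0 = 0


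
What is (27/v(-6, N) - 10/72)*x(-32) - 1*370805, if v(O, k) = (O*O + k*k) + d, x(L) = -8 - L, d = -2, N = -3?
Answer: -47832331/129 ≈ -3.7079e+5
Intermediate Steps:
v(O, k) = -2 + O² + k² (v(O, k) = (O*O + k*k) - 2 = (O² + k²) - 2 = -2 + O² + k²)
(27/v(-6, N) - 10/72)*x(-32) - 1*370805 = (27/(-2 + (-6)² + (-3)²) - 10/72)*(-8 - 1*(-32)) - 1*370805 = (27/(-2 + 36 + 9) - 10*1/72)*(-8 + 32) - 370805 = (27/43 - 5/36)*24 - 370805 = (757/1548)*24 - 370805 = 1514/129 - 370805 = -47832331/129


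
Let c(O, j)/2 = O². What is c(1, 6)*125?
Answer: 250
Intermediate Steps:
c(O, j) = 2*O²
c(1, 6)*125 = (2*1²)*125 = (2*1)*125 = 2*125 = 250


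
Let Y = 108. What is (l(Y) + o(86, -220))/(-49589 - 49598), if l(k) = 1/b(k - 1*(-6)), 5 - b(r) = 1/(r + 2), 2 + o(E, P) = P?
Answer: 128422/57429273 ≈ 0.0022362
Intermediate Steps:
o(E, P) = -2 + P
b(r) = 5 - 1/(2 + r) (b(r) = 5 - 1/(r + 2) = 5 - 1/(2 + r))
l(k) = (8 + k)/(39 + 5*k) (l(k) = 1/((9 + 5*(k - 1*(-6)))/(2 + (k - 1*(-6)))) = 1/((9 + 5*(k + 6))/(2 + (k + 6))) = 1/((9 + 5*(6 + k))/(2 + (6 + k))) = 1/((9 + (30 + 5*k))/(8 + k)) = 1/((39 + 5*k)/(8 + k)) = (8 + k)/(39 + 5*k))
(l(Y) + o(86, -220))/(-49589 - 49598) = ((8 + 108)/(39 + 5*108) + (-2 - 220))/(-49589 - 49598) = (116/(39 + 540) - 222)/(-99187) = (116/579 - 222)*(-1/99187) = -128422/579*(-1/99187) = 128422/57429273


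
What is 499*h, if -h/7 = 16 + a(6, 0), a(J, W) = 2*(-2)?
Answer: -41916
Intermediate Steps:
a(J, W) = -4
h = -84 (h = -7*(16 - 4) = -7*12 = -84)
499*h = 499*(-84) = -41916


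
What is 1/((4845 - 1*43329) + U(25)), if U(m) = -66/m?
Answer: -25/962166 ≈ -2.5983e-5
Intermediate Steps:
1/((4845 - 1*43329) + U(25)) = 1/((4845 - 1*43329) - 66/25) = 1/((4845 - 43329) - 66*1/25) = 1/(-38484 - 66/25) = 1/(-962166/25) = -25/962166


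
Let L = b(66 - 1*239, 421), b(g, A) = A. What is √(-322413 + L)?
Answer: 2*I*√80498 ≈ 567.44*I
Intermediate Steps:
L = 421
√(-322413 + L) = √(-322413 + 421) = √(-321992) = 2*I*√80498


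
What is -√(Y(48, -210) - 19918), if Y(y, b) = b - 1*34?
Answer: -I*√20162 ≈ -141.99*I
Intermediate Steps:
Y(y, b) = -34 + b (Y(y, b) = b - 34 = -34 + b)
-√(Y(48, -210) - 19918) = -√((-34 - 210) - 19918) = -√(-244 - 19918) = -√(-20162) = -I*√20162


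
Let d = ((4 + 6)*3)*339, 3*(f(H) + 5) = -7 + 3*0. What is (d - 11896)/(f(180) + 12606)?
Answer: -2589/18898 ≈ -0.13700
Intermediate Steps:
f(H) = -22/3 (f(H) = -5 + (-7 + 3*0)/3 = -5 + (-7 + 0)/3 = -5 + (1/3)*(-7) = -5 - 7/3 = -22/3)
d = 10170 (d = (10*3)*339 = 30*339 = 10170)
(d - 11896)/(f(180) + 12606) = (10170 - 11896)/(-22/3 + 12606) = -1726/37796/3 = -1726*3/37796 = -2589/18898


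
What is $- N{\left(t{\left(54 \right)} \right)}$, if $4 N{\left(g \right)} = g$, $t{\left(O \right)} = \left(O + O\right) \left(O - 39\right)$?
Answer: $-405$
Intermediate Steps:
$t{\left(O \right)} = 2 O \left(-39 + O\right)$
$N{\left(g \right)} = \frac{g}{4}$
$- N{\left(t{\left(54 \right)} \right)} = - \frac{2 \cdot 54 \left(-39 + 54\right)}{4} = - \frac{2 \cdot 54 \cdot 15}{4} = - \frac{1620}{4} = \left(-1\right) 405 = -405$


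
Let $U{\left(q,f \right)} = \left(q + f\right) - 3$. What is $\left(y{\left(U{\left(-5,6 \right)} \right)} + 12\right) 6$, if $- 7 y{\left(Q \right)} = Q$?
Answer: $\frac{516}{7} \approx 73.714$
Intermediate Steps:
$U{\left(q,f \right)} = -3 + f + q$ ($U{\left(q,f \right)} = \left(f + q\right) - 3 = -3 + f + q$)
$y{\left(Q \right)} = - \frac{Q}{7}$
$\left(y{\left(U{\left(-5,6 \right)} \right)} + 12\right) 6 = \left(- \frac{-3 + 6 - 5}{7} + 12\right) 6 = \left(\left(- \frac{1}{7}\right) \left(-2\right) + 12\right) 6 = \left(\frac{2}{7} + 12\right) 6 = \frac{86}{7} \cdot 6 = \frac{516}{7}$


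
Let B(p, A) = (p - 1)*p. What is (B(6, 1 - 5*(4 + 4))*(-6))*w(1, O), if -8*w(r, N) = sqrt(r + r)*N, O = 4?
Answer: 90*sqrt(2) ≈ 127.28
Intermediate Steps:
B(p, A) = p*(-1 + p) (B(p, A) = (-1 + p)*p = p*(-1 + p))
w(r, N) = -N*sqrt(2)*sqrt(r)/8 (w(r, N) = -sqrt(r + r)*N/8 = -sqrt(2*r)*N/8 = -sqrt(2)*sqrt(r)*N/8 = -N*sqrt(2)*sqrt(r)/8)
(B(6, 1 - 5*(4 + 4))*(-6))*w(1, O) = ((6*(-1 + 6))*(-6))*(-1/8*4*sqrt(2)*sqrt(1)) = ((6*5)*(-6))*(-1/8*4*sqrt(2)*1) = (30*(-6))*(-sqrt(2)/2) = -(-90)*sqrt(2) = 90*sqrt(2)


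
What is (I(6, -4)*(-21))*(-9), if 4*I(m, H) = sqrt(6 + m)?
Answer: 189*sqrt(3)/2 ≈ 163.68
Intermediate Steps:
I(m, H) = sqrt(6 + m)/4
(I(6, -4)*(-21))*(-9) = ((sqrt(6 + 6)/4)*(-21))*(-9) = ((sqrt(12)/4)*(-21))*(-9) = (((2*sqrt(3))/4)*(-21))*(-9) = ((sqrt(3)/2)*(-21))*(-9) = -21*sqrt(3)/2*(-9) = 189*sqrt(3)/2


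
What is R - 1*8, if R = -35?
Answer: -43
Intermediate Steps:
R - 1*8 = -35 - 1*8 = -35 - 8 = -43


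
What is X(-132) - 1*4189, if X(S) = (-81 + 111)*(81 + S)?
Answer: -5719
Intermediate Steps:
X(S) = 2430 + 30*S (X(S) = 30*(81 + S) = 2430 + 30*S)
X(-132) - 1*4189 = (2430 + 30*(-132)) - 1*4189 = (2430 - 3960) - 4189 = -1530 - 4189 = -5719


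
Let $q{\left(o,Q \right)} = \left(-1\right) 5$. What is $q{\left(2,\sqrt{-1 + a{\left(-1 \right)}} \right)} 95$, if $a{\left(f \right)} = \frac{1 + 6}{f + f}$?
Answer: $-475$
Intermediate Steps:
$a{\left(f \right)} = \frac{7}{2 f}$
$q{\left(o,Q \right)} = -5$
$q{\left(2,\sqrt{-1 + a{\left(-1 \right)}} \right)} 95 = \left(-5\right) 95 = -475$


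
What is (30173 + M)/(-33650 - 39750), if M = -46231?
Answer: 8029/36700 ≈ 0.21877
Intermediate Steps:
(30173 + M)/(-33650 - 39750) = (30173 - 46231)/(-33650 - 39750) = -16058/(-73400) = -16058*(-1/73400) = 8029/36700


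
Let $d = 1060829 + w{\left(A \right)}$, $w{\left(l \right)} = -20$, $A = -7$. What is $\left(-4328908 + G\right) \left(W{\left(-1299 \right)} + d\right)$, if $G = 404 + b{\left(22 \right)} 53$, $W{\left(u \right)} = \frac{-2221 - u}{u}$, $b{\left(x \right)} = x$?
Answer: $- \frac{1987678778694598}{433} \approx -4.5905 \cdot 10^{12}$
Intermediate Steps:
$W{\left(u \right)} = \frac{-2221 - u}{u}$
$G = 1570$ ($G = 404 + 22 \cdot 53 = 404 + 1166 = 1570$)
$d = 1060809$ ($d = 1060829 - 20 = 1060809$)
$\left(-4328908 + G\right) \left(W{\left(-1299 \right)} + d\right) = \left(-4328908 + 1570\right) \left(\frac{-2221 - -1299}{-1299} + 1060809\right) = - 4327338 \left(- \frac{-2221 + 1299}{1299} + 1060809\right) = - 4327338 \left(\left(- \frac{1}{1299}\right) \left(-922\right) + 1060809\right) = - 4327338 \left(\frac{922}{1299} + 1060809\right) = \left(-4327338\right) \frac{1377991813}{1299} = - \frac{1987678778694598}{433}$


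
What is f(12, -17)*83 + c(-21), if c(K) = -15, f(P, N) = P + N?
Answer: -430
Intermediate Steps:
f(P, N) = N + P
f(12, -17)*83 + c(-21) = (-17 + 12)*83 - 15 = -5*83 - 15 = -415 - 15 = -430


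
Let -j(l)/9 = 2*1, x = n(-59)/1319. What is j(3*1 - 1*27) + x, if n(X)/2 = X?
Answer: -23860/1319 ≈ -18.089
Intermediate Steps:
n(X) = 2*X
x = -118/1319 (x = (2*(-59))/1319 = -118*1/1319 = -118/1319 ≈ -0.089462)
j(l) = -18
j(3*1 - 1*27) + x = -18 - 118/1319 = -23860/1319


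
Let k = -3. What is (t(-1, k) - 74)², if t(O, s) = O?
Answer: 5625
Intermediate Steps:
(t(-1, k) - 74)² = (-1 - 74)² = (-75)² = 5625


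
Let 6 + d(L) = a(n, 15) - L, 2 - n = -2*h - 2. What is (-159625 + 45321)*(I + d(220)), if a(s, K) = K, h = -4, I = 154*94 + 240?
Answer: -1657979520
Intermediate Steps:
I = 14716 (I = 14476 + 240 = 14716)
n = -4 (n = 2 - (-2*(-4) - 2) = 2 - (8 - 2) = 2 - 1*6 = 2 - 6 = -4)
d(L) = 9 - L (d(L) = -6 + (15 - L) = 9 - L)
(-159625 + 45321)*(I + d(220)) = (-159625 + 45321)*(14716 + (9 - 1*220)) = -114304*(14716 + (9 - 220)) = -114304*(14716 - 211) = -114304*14505 = -1657979520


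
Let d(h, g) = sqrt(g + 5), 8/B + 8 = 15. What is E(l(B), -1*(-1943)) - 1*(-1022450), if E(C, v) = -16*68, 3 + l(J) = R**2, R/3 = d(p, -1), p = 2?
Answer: 1021362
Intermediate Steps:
B = 8/7 (B = 8/(-8 + 15) = 8/7 ≈ 1.1429)
d(h, g) = sqrt(5 + g)
R = 6 (R = 3*sqrt(5 - 1) = 3*sqrt(4) = 3*2 = 6)
l(J) = 33 (l(J) = -3 + 6**2 = -3 + 36 = 33)
E(C, v) = -1088
E(l(B), -1*(-1943)) - 1*(-1022450) = -1088 - 1*(-1022450) = -1088 + 1022450 = 1021362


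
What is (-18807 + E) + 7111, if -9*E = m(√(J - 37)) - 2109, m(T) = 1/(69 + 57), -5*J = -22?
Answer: -12997531/1134 ≈ -11462.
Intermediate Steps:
J = 22/5 (J = -⅕*(-22) = 22/5 ≈ 4.4000)
m(T) = 1/126
E = 265733/1134 (E = -(1/126 - 2109)/9 = -⅑*(-265733/126) = 265733/1134 ≈ 234.33)
(-18807 + E) + 7111 = (-18807 + 265733/1134) + 7111 = -21061405/1134 + 7111 = -12997531/1134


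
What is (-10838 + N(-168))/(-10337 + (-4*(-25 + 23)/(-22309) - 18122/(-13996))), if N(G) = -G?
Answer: 1665783135940/1613593628869 ≈ 1.0323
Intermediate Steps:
(-10838 + N(-168))/(-10337 + (-4*(-25 + 23)/(-22309) - 18122/(-13996))) = (-10838 - 1*(-168))/(-10337 + (-4*(-25 + 23)/(-22309) - 18122/(-13996))) = (-10838 + 168)/(-10337 + (-4*(-2)*(-1/22309) - 18122*(-1/13996))) = -10670/(-10337 + (8*(-1/22309) + 9061/6998)) = -10670/(-10337 + (-8/22309 + 9061/6998)) = -10670/(-10337 + 202085865/156118382) = -10670/(-1613593628869/156118382) = -10670*(-156118382/1613593628869) = 1665783135940/1613593628869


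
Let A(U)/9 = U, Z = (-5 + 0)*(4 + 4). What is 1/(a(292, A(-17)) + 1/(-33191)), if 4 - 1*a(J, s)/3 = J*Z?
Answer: 33191/1163410931 ≈ 2.8529e-5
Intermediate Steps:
Z = -40 (Z = -5*8 = -40)
A(U) = 9*U
a(J, s) = 12 + 120*J (a(J, s) = 12 - 3*J*(-40) = 12 - (-120)*J = 12 + 120*J)
1/(a(292, A(-17)) + 1/(-33191)) = 1/((12 + 120*292) + 1/(-33191)) = 1/((12 + 35040) - 1/33191) = 1/(35052 - 1/33191) = 1/(1163410931/33191) = 33191/1163410931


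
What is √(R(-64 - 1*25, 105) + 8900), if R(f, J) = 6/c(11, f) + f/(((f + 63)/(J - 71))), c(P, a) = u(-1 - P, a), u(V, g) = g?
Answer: √12069684003/1157 ≈ 94.954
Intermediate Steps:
c(P, a) = a
R(f, J) = 6/f + f*(-71 + J)/(63 + f) (R(f, J) = 6/f + f/(((f + 63)/(J - 71))) = 6/f + f/(((63 + f)/(-71 + J))) = 6/f + f*((-71 + J)/(63 + f)) = 6/f + f*(-71 + J)/(63 + f))
√(R(-64 - 1*25, 105) + 8900) = √((378 - 71*(-64 - 1*25)² + 6*(-64 - 1*25) + 105*(-64 - 1*25)²)/((-64 - 1*25)*(63 + (-64 - 1*25))) + 8900) = √((378 - 71*(-64 - 25)² + 6*(-64 - 25) + 105*(-64 - 25)²)/((-64 - 25)*(63 + (-64 - 25))) + 8900) = √((378 - 71*(-89)² + 6*(-89) + 105*(-89)²)/((-89)*(63 - 89)) + 8900) = √(-1/89*(378 - 71*7921 - 534 + 105*7921)/(-26) + 8900) = √(-1/89*(-1/26)*(378 - 562391 - 534 + 831705) + 8900) = √(-1/89*(-1/26)*269158 + 8900) = √(134579/1157 + 8900) = √(10431879/1157) = √12069684003/1157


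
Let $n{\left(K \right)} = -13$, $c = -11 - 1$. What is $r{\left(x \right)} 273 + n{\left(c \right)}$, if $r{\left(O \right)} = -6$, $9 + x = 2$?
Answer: $-1651$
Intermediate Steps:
$x = -7$ ($x = -9 + 2 = -7$)
$c = -12$ ($c = -11 - 1 = -12$)
$r{\left(x \right)} 273 + n{\left(c \right)} = \left(-6\right) 273 - 13 = -1638 - 13 = -1651$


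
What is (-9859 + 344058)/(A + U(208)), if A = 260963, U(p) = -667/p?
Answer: 69513392/54279637 ≈ 1.2807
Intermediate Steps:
(-9859 + 344058)/(A + U(208)) = (-9859 + 344058)/(260963 - 667/208) = 334199/(260963 - 667*1/208) = 334199/(260963 - 667/208) = 334199/(54279637/208) = 334199*(208/54279637) = 69513392/54279637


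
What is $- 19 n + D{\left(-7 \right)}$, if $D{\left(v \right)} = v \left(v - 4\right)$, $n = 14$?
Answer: $-189$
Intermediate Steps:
$D{\left(v \right)} = v \left(-4 + v\right)$
$- 19 n + D{\left(-7 \right)} = \left(-19\right) 14 - 7 \left(-4 - 7\right) = -266 - -77 = -266 + 77 = -189$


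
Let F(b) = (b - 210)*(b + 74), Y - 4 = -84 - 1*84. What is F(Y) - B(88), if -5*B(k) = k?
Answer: 168388/5 ≈ 33678.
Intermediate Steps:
Y = -164 (Y = 4 + (-84 - 1*84) = 4 + (-84 - 84) = 4 - 168 = -164)
F(b) = (-210 + b)*(74 + b)
B(k) = -k/5
F(Y) - B(88) = (-15540 + (-164)² - 136*(-164)) - (-1)*88/5 = (-15540 + 26896 + 22304) - 1*(-88/5) = 33660 + 88/5 = 168388/5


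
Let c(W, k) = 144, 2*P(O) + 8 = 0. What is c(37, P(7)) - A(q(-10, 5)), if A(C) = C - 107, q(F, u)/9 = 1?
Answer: 242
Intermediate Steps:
q(F, u) = 9 (q(F, u) = 9*1 = 9)
P(O) = -4 (P(O) = -4 + (½)*0 = -4 + 0 = -4)
A(C) = -107 + C
c(37, P(7)) - A(q(-10, 5)) = 144 - (-107 + 9) = 144 - 1*(-98) = 144 + 98 = 242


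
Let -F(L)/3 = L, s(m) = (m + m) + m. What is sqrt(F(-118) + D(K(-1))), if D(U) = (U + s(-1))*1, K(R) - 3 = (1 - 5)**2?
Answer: sqrt(370) ≈ 19.235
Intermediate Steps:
K(R) = 19 (K(R) = 3 + (1 - 5)**2 = 3 + (-4)**2 = 3 + 16 = 19)
s(m) = 3*m (s(m) = 2*m + m = 3*m)
D(U) = -3 + U (D(U) = (U + 3*(-1))*1 = (U - 3)*1 = (-3 + U)*1 = -3 + U)
F(L) = -3*L
sqrt(F(-118) + D(K(-1))) = sqrt(-3*(-118) + (-3 + 19)) = sqrt(354 + 16) = sqrt(370)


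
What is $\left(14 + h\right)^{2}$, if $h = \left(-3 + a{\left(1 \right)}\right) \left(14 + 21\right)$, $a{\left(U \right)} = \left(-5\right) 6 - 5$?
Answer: $1731856$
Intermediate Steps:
$a{\left(U \right)} = -35$ ($a{\left(U \right)} = -30 - 5 = -35$)
$h = -1330$ ($h = \left(-3 - 35\right) \left(14 + 21\right) = \left(-38\right) 35 = -1330$)
$\left(14 + h\right)^{2} = \left(14 - 1330\right)^{2} = \left(-1316\right)^{2} = 1731856$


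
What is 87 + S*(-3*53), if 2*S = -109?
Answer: 17505/2 ≈ 8752.5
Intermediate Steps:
S = -109/2 (S = (½)*(-109) = -109/2 ≈ -54.500)
87 + S*(-3*53) = 87 - (-327)*53/2 = 87 - 109/2*(-159) = 87 + 17331/2 = 17505/2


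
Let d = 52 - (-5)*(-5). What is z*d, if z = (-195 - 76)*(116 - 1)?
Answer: -841455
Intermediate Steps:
z = -31165 (z = -271*115 = -31165)
d = 27 (d = 52 - 1*25 = 52 - 25 = 27)
z*d = -31165*27 = -841455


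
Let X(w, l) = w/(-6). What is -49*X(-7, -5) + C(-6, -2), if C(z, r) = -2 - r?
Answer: -343/6 ≈ -57.167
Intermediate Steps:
X(w, l) = -w/6 (X(w, l) = w*(-1/6) = -w/6)
-49*X(-7, -5) + C(-6, -2) = -(-49)*(-7)/6 + (-2 - 1*(-2)) = -49*7/6 + (-2 + 2) = -343/6 + 0 = -343/6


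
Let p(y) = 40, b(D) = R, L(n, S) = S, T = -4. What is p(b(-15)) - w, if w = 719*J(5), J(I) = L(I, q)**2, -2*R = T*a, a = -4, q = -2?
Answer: -2836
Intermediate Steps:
R = -8 (R = -(-2)*(-4) = -1/2*16 = -8)
J(I) = 4 (J(I) = (-2)**2 = 4)
b(D) = -8
w = 2876 (w = 719*4 = 2876)
p(b(-15)) - w = 40 - 1*2876 = 40 - 2876 = -2836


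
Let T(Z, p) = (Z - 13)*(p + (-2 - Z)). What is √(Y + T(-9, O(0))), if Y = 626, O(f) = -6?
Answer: 2*√151 ≈ 24.576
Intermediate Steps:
T(Z, p) = (-13 + Z)*(-2 + p - Z)
√(Y + T(-9, O(0))) = √(626 + (26 - 1*(-9)² - 13*(-6) + 11*(-9) - 9*(-6))) = √(626 + (26 - 1*81 + 78 - 99 + 54)) = √(626 + (26 - 81 + 78 - 99 + 54)) = √(626 - 22) = √604 = 2*√151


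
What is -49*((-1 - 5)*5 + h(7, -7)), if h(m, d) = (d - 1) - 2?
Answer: 1960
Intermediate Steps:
h(m, d) = -3 + d (h(m, d) = (-1 + d) - 2 = -3 + d)
-49*((-1 - 5)*5 + h(7, -7)) = -49*((-1 - 5)*5 + (-3 - 7)) = -49*(-6*5 - 10) = -49*(-30 - 10) = -49*(-40) = 1960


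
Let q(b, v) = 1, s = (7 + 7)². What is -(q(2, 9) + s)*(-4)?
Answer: 788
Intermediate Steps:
s = 196 (s = 14² = 196)
-(q(2, 9) + s)*(-4) = -(1 + 196)*(-4) = -197*(-4) = -1*(-788) = 788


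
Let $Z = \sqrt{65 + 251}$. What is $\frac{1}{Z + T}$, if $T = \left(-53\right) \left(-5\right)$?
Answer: $\frac{265}{69909} - \frac{2 \sqrt{79}}{69909} \approx 0.0035364$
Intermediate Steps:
$T = 265$
$Z = 2 \sqrt{79}$ ($Z = \sqrt{316} = 2 \sqrt{79} \approx 17.776$)
$\frac{1}{Z + T} = \frac{1}{2 \sqrt{79} + 265} = \frac{1}{265 + 2 \sqrt{79}}$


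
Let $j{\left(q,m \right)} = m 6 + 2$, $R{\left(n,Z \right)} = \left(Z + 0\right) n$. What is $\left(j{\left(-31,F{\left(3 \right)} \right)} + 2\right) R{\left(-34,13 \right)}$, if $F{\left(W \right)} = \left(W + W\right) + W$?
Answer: $-25636$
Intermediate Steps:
$R{\left(n,Z \right)} = Z n$
$F{\left(W \right)} = 3 W$ ($F{\left(W \right)} = 2 W + W = 3 W$)
$j{\left(q,m \right)} = 2 + 6 m$ ($j{\left(q,m \right)} = 6 m + 2 = 2 + 6 m$)
$\left(j{\left(-31,F{\left(3 \right)} \right)} + 2\right) R{\left(-34,13 \right)} = \left(\left(2 + 6 \cdot 3 \cdot 3\right) + 2\right) 13 \left(-34\right) = \left(\left(2 + 6 \cdot 9\right) + 2\right) \left(-442\right) = \left(\left(2 + 54\right) + 2\right) \left(-442\right) = \left(56 + 2\right) \left(-442\right) = 58 \left(-442\right) = -25636$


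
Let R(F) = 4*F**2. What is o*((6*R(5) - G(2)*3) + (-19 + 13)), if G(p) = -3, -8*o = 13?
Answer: -7839/8 ≈ -979.88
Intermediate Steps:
o = -13/8 (o = -1/8*13 = -13/8 ≈ -1.6250)
o*((6*R(5) - G(2)*3) + (-19 + 13)) = -13*((6*(4*5**2) - (-3)*3) + (-19 + 13))/8 = -13*((6*(4*25) - 1*(-9)) - 6)/8 = -13*((6*100 + 9) - 6)/8 = -13*((600 + 9) - 6)/8 = -13*(609 - 6)/8 = -13/8*603 = -7839/8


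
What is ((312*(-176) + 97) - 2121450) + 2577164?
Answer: 400899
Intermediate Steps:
((312*(-176) + 97) - 2121450) + 2577164 = ((-54912 + 97) - 2121450) + 2577164 = (-54815 - 2121450) + 2577164 = -2176265 + 2577164 = 400899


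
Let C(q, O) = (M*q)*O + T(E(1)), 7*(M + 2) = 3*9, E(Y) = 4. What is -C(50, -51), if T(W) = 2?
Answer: 33136/7 ≈ 4733.7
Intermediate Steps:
M = 13/7 (M = -2 + (3*9)/7 = -2 + (⅐)*27 = -2 + 27/7 = 13/7 ≈ 1.8571)
C(q, O) = 2 + 13*O*q/7 (C(q, O) = (13*q/7)*O + 2 = 13*O*q/7 + 2 = 2 + 13*O*q/7)
-C(50, -51) = -(2 + (13/7)*(-51)*50) = -(2 - 33150/7) = -1*(-33136/7) = 33136/7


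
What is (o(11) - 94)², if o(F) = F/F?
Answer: 8649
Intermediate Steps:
o(F) = 1
(o(11) - 94)² = (1 - 94)² = (-93)² = 8649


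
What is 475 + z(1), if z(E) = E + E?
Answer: 477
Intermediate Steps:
z(E) = 2*E
475 + z(1) = 475 + 2*1 = 475 + 2 = 477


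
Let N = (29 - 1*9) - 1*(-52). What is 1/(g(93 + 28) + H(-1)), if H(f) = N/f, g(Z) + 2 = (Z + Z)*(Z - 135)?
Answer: -1/3462 ≈ -0.00028885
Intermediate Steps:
g(Z) = -2 + 2*Z*(-135 + Z) (g(Z) = -2 + (Z + Z)*(Z - 135) = -2 + (2*Z)*(-135 + Z) = -2 + 2*Z*(-135 + Z))
N = 72 (N = (29 - 9) + 52 = 20 + 52 = 72)
H(f) = 72/f
1/(g(93 + 28) + H(-1)) = 1/((-2 - 270*(93 + 28) + 2*(93 + 28)²) + 72/(-1)) = 1/((-2 - 270*121 + 2*121²) + 72*(-1)) = 1/((-2 - 32670 + 2*14641) - 72) = 1/((-2 - 32670 + 29282) - 72) = 1/(-3390 - 72) = 1/(-3462) = -1/3462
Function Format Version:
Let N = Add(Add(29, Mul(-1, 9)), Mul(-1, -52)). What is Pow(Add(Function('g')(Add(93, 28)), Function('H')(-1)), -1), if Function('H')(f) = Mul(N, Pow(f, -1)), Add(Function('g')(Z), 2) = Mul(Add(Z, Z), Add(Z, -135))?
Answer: Rational(-1, 3462) ≈ -0.00028885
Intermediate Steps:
Function('g')(Z) = Add(-2, Mul(2, Z, Add(-135, Z))) (Function('g')(Z) = Add(-2, Mul(Add(Z, Z), Add(Z, -135))) = Add(-2, Mul(Mul(2, Z), Add(-135, Z))) = Add(-2, Mul(2, Z, Add(-135, Z))))
N = 72 (N = Add(Add(29, -9), 52) = Add(20, 52) = 72)
Function('H')(f) = Mul(72, Pow(f, -1))
Pow(Add(Function('g')(Add(93, 28)), Function('H')(-1)), -1) = Pow(Add(Add(-2, Mul(-270, Add(93, 28)), Mul(2, Pow(Add(93, 28), 2))), Mul(72, Pow(-1, -1))), -1) = Pow(Add(Add(-2, Mul(-270, 121), Mul(2, Pow(121, 2))), Mul(72, -1)), -1) = Pow(Add(Add(-2, -32670, Mul(2, 14641)), -72), -1) = Pow(Add(Add(-2, -32670, 29282), -72), -1) = Pow(Add(-3390, -72), -1) = Pow(-3462, -1) = Rational(-1, 3462)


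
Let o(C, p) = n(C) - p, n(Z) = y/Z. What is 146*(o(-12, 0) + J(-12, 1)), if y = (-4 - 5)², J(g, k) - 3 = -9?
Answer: -3723/2 ≈ -1861.5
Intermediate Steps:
J(g, k) = -6 (J(g, k) = 3 - 9 = -6)
y = 81 (y = (-9)² = 81)
n(Z) = 81/Z
o(C, p) = -p + 81/C (o(C, p) = 81/C - p = -p + 81/C)
146*(o(-12, 0) + J(-12, 1)) = 146*((-1*0 + 81/(-12)) - 6) = 146*((0 + 81*(-1/12)) - 6) = 146*((0 - 27/4) - 6) = 146*(-27/4 - 6) = 146*(-51/4) = -3723/2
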